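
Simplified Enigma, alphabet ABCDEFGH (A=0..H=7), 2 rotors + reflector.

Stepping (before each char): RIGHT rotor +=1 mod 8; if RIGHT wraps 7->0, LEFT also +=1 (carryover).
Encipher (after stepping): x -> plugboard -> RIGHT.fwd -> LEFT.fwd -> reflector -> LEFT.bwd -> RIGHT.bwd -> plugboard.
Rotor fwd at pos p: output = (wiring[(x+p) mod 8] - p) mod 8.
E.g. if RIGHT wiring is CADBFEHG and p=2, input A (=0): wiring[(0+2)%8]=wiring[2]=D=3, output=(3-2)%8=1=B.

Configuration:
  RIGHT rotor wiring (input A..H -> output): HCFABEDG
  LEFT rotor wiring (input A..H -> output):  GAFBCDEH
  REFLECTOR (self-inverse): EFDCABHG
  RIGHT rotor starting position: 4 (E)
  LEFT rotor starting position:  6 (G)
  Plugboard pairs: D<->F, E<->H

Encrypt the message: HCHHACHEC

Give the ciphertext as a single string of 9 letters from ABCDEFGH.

Answer: GHAGHFCAG

Derivation:
Char 1 ('H'): step: R->5, L=6; H->plug->E->R->F->L->D->refl->C->L'->D->R'->G->plug->G
Char 2 ('C'): step: R->6, L=6; C->plug->C->R->B->L->B->refl->F->L'->H->R'->E->plug->H
Char 3 ('H'): step: R->7, L=6; H->plug->E->R->B->L->B->refl->F->L'->H->R'->A->plug->A
Char 4 ('H'): step: R->0, L->7 (L advanced); H->plug->E->R->B->L->H->refl->G->L'->D->R'->G->plug->G
Char 5 ('A'): step: R->1, L=7; A->plug->A->R->B->L->H->refl->G->L'->D->R'->E->plug->H
Char 6 ('C'): step: R->2, L=7; C->plug->C->R->H->L->F->refl->B->L'->C->R'->D->plug->F
Char 7 ('H'): step: R->3, L=7; H->plug->E->R->D->L->G->refl->H->L'->B->R'->C->plug->C
Char 8 ('E'): step: R->4, L=7; E->plug->H->R->E->L->C->refl->D->L'->F->R'->A->plug->A
Char 9 ('C'): step: R->5, L=7; C->plug->C->R->B->L->H->refl->G->L'->D->R'->G->plug->G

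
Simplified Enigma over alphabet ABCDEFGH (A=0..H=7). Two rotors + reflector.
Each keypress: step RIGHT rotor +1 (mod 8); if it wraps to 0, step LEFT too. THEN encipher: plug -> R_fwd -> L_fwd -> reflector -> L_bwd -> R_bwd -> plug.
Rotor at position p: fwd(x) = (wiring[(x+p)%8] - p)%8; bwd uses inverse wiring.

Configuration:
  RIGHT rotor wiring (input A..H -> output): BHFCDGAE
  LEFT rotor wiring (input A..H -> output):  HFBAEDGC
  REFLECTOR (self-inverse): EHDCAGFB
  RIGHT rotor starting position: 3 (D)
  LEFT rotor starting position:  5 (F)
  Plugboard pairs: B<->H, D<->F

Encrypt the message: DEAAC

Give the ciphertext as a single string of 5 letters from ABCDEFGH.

Char 1 ('D'): step: R->4, L=5; D->plug->F->R->D->L->C->refl->D->L'->G->R'->H->plug->B
Char 2 ('E'): step: R->5, L=5; E->plug->E->R->C->L->F->refl->G->L'->A->R'->F->plug->D
Char 3 ('A'): step: R->6, L=5; A->plug->A->R->C->L->F->refl->G->L'->A->R'->H->plug->B
Char 4 ('A'): step: R->7, L=5; A->plug->A->R->F->L->E->refl->A->L'->E->R'->F->plug->D
Char 5 ('C'): step: R->0, L->6 (L advanced); C->plug->C->R->F->L->C->refl->D->L'->E->R'->H->plug->B

Answer: BDBDB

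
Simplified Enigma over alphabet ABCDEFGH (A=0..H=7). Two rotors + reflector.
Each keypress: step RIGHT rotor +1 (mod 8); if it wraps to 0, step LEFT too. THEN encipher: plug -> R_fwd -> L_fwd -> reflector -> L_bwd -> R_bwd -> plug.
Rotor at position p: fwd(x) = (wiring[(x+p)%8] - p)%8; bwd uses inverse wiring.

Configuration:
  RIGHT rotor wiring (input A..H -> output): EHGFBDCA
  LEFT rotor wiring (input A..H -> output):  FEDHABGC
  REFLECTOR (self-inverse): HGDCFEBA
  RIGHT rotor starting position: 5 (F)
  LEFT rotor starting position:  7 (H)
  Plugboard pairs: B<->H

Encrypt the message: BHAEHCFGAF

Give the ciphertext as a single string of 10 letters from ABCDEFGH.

Answer: DAFGAFDFGD

Derivation:
Char 1 ('B'): step: R->6, L=7; B->plug->H->R->F->L->B->refl->G->L'->B->R'->D->plug->D
Char 2 ('H'): step: R->7, L=7; H->plug->B->R->F->L->B->refl->G->L'->B->R'->A->plug->A
Char 3 ('A'): step: R->0, L->0 (L advanced); A->plug->A->R->E->L->A->refl->H->L'->D->R'->F->plug->F
Char 4 ('E'): step: R->1, L=0; E->plug->E->R->C->L->D->refl->C->L'->H->R'->G->plug->G
Char 5 ('H'): step: R->2, L=0; H->plug->B->R->D->L->H->refl->A->L'->E->R'->A->plug->A
Char 6 ('C'): step: R->3, L=0; C->plug->C->R->A->L->F->refl->E->L'->B->R'->F->plug->F
Char 7 ('F'): step: R->4, L=0; F->plug->F->R->D->L->H->refl->A->L'->E->R'->D->plug->D
Char 8 ('G'): step: R->5, L=0; G->plug->G->R->A->L->F->refl->E->L'->B->R'->F->plug->F
Char 9 ('A'): step: R->6, L=0; A->plug->A->R->E->L->A->refl->H->L'->D->R'->G->plug->G
Char 10 ('F'): step: R->7, L=0; F->plug->F->R->C->L->D->refl->C->L'->H->R'->D->plug->D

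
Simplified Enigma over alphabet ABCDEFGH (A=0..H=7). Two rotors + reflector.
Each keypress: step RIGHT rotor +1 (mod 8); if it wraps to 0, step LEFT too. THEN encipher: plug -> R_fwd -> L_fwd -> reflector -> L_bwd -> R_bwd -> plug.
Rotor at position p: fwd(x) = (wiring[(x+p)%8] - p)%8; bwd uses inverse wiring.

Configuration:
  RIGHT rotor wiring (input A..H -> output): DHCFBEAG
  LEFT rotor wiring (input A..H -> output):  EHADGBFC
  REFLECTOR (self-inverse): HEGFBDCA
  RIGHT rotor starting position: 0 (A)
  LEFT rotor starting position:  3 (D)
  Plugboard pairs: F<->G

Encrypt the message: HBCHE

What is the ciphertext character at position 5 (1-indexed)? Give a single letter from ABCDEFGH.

Char 1 ('H'): step: R->1, L=3; H->plug->H->R->C->L->G->refl->C->L'->D->R'->E->plug->E
Char 2 ('B'): step: R->2, L=3; B->plug->B->R->D->L->C->refl->G->L'->C->R'->D->plug->D
Char 3 ('C'): step: R->3, L=3; C->plug->C->R->B->L->D->refl->F->L'->H->R'->H->plug->H
Char 4 ('H'): step: R->4, L=3; H->plug->H->R->B->L->D->refl->F->L'->H->R'->E->plug->E
Char 5 ('E'): step: R->5, L=3; E->plug->E->R->C->L->G->refl->C->L'->D->R'->B->plug->B

B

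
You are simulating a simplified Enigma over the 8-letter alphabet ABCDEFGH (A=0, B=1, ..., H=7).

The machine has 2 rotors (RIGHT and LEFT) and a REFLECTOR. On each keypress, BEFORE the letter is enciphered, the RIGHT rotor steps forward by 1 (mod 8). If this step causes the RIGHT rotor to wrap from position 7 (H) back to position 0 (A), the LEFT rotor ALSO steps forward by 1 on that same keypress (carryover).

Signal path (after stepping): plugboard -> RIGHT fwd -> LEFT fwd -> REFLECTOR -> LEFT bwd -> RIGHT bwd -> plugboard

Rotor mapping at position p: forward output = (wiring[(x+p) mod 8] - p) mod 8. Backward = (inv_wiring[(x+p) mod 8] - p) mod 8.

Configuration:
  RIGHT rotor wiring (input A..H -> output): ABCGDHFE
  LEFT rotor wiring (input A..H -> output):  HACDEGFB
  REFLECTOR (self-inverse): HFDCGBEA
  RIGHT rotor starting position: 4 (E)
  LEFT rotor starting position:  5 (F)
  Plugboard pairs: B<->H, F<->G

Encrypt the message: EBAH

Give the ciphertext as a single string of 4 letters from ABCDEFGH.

Answer: DAFE

Derivation:
Char 1 ('E'): step: R->5, L=5; E->plug->E->R->E->L->D->refl->C->L'->D->R'->D->plug->D
Char 2 ('B'): step: R->6, L=5; B->plug->H->R->B->L->A->refl->H->L'->H->R'->A->plug->A
Char 3 ('A'): step: R->7, L=5; A->plug->A->R->F->L->F->refl->B->L'->A->R'->G->plug->F
Char 4 ('H'): step: R->0, L->6 (L advanced); H->plug->B->R->B->L->D->refl->C->L'->D->R'->E->plug->E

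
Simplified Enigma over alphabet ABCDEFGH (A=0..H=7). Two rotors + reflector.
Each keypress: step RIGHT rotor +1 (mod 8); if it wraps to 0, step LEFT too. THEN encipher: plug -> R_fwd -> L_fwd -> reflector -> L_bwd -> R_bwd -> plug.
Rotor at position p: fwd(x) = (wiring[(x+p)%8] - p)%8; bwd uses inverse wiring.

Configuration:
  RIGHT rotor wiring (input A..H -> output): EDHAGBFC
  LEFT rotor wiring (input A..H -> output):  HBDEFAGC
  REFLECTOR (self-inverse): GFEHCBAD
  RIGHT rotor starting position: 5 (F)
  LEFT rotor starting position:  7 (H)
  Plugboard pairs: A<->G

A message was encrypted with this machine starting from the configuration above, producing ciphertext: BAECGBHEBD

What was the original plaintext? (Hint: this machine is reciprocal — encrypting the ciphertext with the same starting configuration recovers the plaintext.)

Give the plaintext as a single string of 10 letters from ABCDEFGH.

Answer: CGAHBECCEA

Derivation:
Char 1 ('B'): step: R->6, L=7; B->plug->B->R->E->L->F->refl->B->L'->G->R'->C->plug->C
Char 2 ('A'): step: R->7, L=7; A->plug->G->R->C->L->C->refl->E->L'->D->R'->A->plug->G
Char 3 ('E'): step: R->0, L->0 (L advanced); E->plug->E->R->G->L->G->refl->A->L'->F->R'->G->plug->A
Char 4 ('C'): step: R->1, L=0; C->plug->C->R->H->L->C->refl->E->L'->D->R'->H->plug->H
Char 5 ('G'): step: R->2, L=0; G->plug->A->R->F->L->A->refl->G->L'->G->R'->B->plug->B
Char 6 ('B'): step: R->3, L=0; B->plug->B->R->D->L->E->refl->C->L'->H->R'->E->plug->E
Char 7 ('H'): step: R->4, L=0; H->plug->H->R->E->L->F->refl->B->L'->B->R'->C->plug->C
Char 8 ('E'): step: R->5, L=0; E->plug->E->R->G->L->G->refl->A->L'->F->R'->C->plug->C
Char 9 ('B'): step: R->6, L=0; B->plug->B->R->E->L->F->refl->B->L'->B->R'->E->plug->E
Char 10 ('D'): step: R->7, L=0; D->plug->D->R->A->L->H->refl->D->L'->C->R'->G->plug->A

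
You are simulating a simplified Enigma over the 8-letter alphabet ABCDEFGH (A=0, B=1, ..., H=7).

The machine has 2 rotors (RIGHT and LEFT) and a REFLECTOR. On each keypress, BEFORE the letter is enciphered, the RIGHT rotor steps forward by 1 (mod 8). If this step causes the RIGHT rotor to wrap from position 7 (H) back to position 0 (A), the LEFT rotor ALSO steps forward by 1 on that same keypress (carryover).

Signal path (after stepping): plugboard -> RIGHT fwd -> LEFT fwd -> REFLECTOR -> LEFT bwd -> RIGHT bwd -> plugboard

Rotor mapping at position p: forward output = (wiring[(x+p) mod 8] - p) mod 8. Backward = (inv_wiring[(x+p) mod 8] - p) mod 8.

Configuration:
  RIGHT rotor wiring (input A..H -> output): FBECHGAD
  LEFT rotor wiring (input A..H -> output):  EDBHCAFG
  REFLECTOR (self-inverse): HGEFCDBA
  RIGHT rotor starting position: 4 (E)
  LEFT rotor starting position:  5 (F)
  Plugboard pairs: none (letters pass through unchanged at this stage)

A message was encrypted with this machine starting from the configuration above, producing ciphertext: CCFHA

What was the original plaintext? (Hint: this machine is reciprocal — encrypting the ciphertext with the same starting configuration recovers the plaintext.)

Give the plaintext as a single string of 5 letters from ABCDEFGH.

Answer: GHGCC

Derivation:
Char 1 ('C'): step: R->5, L=5; C->plug->C->R->G->L->C->refl->E->L'->F->R'->G->plug->G
Char 2 ('C'): step: R->6, L=5; C->plug->C->R->H->L->F->refl->D->L'->A->R'->H->plug->H
Char 3 ('F'): step: R->7, L=5; F->plug->F->R->A->L->D->refl->F->L'->H->R'->G->plug->G
Char 4 ('H'): step: R->0, L->6 (L advanced); H->plug->H->R->D->L->F->refl->D->L'->E->R'->C->plug->C
Char 5 ('A'): step: R->1, L=6; A->plug->A->R->A->L->H->refl->A->L'->B->R'->C->plug->C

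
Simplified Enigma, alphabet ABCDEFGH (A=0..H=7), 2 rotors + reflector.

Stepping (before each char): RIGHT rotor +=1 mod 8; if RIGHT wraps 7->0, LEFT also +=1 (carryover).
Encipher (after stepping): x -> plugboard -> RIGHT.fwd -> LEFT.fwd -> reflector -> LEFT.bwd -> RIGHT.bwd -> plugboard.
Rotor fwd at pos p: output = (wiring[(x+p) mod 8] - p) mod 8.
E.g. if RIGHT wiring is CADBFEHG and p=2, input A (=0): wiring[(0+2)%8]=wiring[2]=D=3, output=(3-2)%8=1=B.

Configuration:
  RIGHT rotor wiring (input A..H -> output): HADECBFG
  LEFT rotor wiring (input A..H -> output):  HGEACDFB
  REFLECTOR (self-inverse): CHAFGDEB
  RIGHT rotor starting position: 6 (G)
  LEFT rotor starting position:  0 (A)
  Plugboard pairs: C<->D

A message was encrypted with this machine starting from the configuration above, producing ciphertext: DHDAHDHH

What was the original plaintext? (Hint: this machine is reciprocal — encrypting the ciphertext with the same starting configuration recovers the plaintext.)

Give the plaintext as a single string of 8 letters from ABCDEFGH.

Answer: GCBDAHGC

Derivation:
Char 1 ('D'): step: R->7, L=0; D->plug->C->R->B->L->G->refl->E->L'->C->R'->G->plug->G
Char 2 ('H'): step: R->0, L->1 (L advanced); H->plug->H->R->G->L->A->refl->C->L'->E->R'->D->plug->C
Char 3 ('D'): step: R->1, L=1; D->plug->C->R->D->L->B->refl->H->L'->C->R'->B->plug->B
Char 4 ('A'): step: R->2, L=1; A->plug->A->R->B->L->D->refl->F->L'->A->R'->C->plug->D
Char 5 ('H'): step: R->3, L=1; H->plug->H->R->A->L->F->refl->D->L'->B->R'->A->plug->A
Char 6 ('D'): step: R->4, L=1; D->plug->C->R->B->L->D->refl->F->L'->A->R'->H->plug->H
Char 7 ('H'): step: R->5, L=1; H->plug->H->R->F->L->E->refl->G->L'->H->R'->G->plug->G
Char 8 ('H'): step: R->6, L=1; H->plug->H->R->D->L->B->refl->H->L'->C->R'->D->plug->C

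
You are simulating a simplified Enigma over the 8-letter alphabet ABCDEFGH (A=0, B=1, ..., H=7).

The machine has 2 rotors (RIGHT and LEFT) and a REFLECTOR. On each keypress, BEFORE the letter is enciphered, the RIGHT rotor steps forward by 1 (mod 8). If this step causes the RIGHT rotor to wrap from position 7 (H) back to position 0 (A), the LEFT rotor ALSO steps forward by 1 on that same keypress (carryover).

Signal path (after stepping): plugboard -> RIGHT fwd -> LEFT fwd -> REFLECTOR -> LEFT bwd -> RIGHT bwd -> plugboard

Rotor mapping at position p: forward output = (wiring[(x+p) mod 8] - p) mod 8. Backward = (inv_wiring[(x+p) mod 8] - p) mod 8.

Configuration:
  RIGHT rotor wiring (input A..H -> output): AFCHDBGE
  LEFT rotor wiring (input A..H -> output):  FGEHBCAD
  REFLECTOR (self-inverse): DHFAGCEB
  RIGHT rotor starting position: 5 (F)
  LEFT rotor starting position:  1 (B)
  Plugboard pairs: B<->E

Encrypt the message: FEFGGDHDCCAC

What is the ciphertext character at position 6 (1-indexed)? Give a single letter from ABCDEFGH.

Char 1 ('F'): step: R->6, L=1; F->plug->F->R->B->L->D->refl->A->L'->D->R'->H->plug->H
Char 2 ('E'): step: R->7, L=1; E->plug->B->R->B->L->D->refl->A->L'->D->R'->D->plug->D
Char 3 ('F'): step: R->0, L->2 (L advanced); F->plug->F->R->B->L->F->refl->C->L'->A->R'->A->plug->A
Char 4 ('G'): step: R->1, L=2; G->plug->G->R->D->L->A->refl->D->L'->G->R'->C->plug->C
Char 5 ('G'): step: R->2, L=2; G->plug->G->R->G->L->D->refl->A->L'->D->R'->H->plug->H
Char 6 ('D'): step: R->3, L=2; D->plug->D->R->D->L->A->refl->D->L'->G->R'->C->plug->C

C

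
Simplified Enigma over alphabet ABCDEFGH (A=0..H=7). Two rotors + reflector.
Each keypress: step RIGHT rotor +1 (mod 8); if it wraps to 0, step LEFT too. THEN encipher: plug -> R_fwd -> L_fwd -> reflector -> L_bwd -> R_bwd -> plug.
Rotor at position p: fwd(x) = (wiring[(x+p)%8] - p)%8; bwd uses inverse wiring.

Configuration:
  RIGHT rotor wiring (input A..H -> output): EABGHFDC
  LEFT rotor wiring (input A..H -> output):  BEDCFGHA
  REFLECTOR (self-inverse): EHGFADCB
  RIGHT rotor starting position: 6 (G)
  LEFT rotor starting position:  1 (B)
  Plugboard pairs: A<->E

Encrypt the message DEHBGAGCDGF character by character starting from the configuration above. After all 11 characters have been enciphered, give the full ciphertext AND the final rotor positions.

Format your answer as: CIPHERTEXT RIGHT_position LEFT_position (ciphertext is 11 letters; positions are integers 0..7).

Char 1 ('D'): step: R->7, L=1; D->plug->D->R->C->L->B->refl->H->L'->G->R'->G->plug->G
Char 2 ('E'): step: R->0, L->2 (L advanced); E->plug->A->R->E->L->F->refl->D->L'->C->R'->H->plug->H
Char 3 ('H'): step: R->1, L=2; H->plug->H->R->D->L->E->refl->A->L'->B->R'->G->plug->G
Char 4 ('B'): step: R->2, L=2; B->plug->B->R->E->L->F->refl->D->L'->C->R'->G->plug->G
Char 5 ('G'): step: R->3, L=2; G->plug->G->R->F->L->G->refl->C->L'->H->R'->E->plug->A
Char 6 ('A'): step: R->4, L=2; A->plug->E->R->A->L->B->refl->H->L'->G->R'->D->plug->D
Char 7 ('G'): step: R->5, L=2; G->plug->G->R->B->L->A->refl->E->L'->D->R'->E->plug->A
Char 8 ('C'): step: R->6, L=2; C->plug->C->R->G->L->H->refl->B->L'->A->R'->F->plug->F
Char 9 ('D'): step: R->7, L=2; D->plug->D->R->C->L->D->refl->F->L'->E->R'->H->plug->H
Char 10 ('G'): step: R->0, L->3 (L advanced); G->plug->G->R->D->L->E->refl->A->L'->H->R'->E->plug->A
Char 11 ('F'): step: R->1, L=3; F->plug->F->R->C->L->D->refl->F->L'->E->R'->E->plug->A
Final: ciphertext=GHGGADAFHAA, RIGHT=1, LEFT=3

Answer: GHGGADAFHAA 1 3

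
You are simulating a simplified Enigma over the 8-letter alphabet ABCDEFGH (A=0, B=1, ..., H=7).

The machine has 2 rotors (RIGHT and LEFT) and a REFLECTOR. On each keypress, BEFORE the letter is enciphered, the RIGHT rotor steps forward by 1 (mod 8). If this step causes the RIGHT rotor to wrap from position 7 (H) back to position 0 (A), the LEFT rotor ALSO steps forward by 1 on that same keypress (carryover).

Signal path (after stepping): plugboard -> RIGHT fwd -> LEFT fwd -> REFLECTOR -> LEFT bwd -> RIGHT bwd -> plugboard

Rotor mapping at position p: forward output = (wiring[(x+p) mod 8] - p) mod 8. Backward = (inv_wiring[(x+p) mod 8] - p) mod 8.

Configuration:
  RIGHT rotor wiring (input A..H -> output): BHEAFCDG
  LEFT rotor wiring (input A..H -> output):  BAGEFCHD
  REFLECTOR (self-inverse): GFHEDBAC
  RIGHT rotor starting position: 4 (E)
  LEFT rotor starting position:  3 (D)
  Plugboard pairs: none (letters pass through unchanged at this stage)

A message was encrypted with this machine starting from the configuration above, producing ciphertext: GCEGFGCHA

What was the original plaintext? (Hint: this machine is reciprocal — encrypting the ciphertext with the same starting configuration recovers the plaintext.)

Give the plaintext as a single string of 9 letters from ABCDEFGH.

Char 1 ('G'): step: R->5, L=3; G->plug->G->R->D->L->E->refl->D->L'->H->R'->F->plug->F
Char 2 ('C'): step: R->6, L=3; C->plug->C->R->D->L->E->refl->D->L'->H->R'->G->plug->G
Char 3 ('E'): step: R->7, L=3; E->plug->E->R->B->L->C->refl->H->L'->C->R'->B->plug->B
Char 4 ('G'): step: R->0, L->4 (L advanced); G->plug->G->R->D->L->H->refl->C->L'->G->R'->H->plug->H
Char 5 ('F'): step: R->1, L=4; F->plug->F->R->C->L->D->refl->E->L'->F->R'->G->plug->G
Char 6 ('G'): step: R->2, L=4; G->plug->G->R->H->L->A->refl->G->L'->B->R'->E->plug->E
Char 7 ('C'): step: R->3, L=4; C->plug->C->R->H->L->A->refl->G->L'->B->R'->H->plug->H
Char 8 ('H'): step: R->4, L=4; H->plug->H->R->E->L->F->refl->B->L'->A->R'->G->plug->G
Char 9 ('A'): step: R->5, L=4; A->plug->A->R->F->L->E->refl->D->L'->C->R'->E->plug->E

Answer: FGBHGEHGE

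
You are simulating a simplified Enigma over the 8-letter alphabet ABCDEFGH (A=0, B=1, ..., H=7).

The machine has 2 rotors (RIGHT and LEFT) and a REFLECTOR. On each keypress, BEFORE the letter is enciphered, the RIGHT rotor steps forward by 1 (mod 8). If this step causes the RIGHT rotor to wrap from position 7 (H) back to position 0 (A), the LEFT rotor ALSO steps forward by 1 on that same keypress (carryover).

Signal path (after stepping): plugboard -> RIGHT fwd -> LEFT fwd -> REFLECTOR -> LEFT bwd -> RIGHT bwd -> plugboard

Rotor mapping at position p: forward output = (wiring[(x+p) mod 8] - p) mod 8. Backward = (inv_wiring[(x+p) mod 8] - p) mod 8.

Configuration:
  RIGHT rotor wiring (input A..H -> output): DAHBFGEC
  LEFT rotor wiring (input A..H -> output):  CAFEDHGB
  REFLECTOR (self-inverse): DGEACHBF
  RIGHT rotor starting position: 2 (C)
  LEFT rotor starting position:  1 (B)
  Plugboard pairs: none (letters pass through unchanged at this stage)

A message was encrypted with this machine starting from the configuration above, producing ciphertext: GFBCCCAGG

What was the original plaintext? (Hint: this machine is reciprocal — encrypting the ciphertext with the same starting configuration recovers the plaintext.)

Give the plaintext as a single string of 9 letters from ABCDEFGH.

Answer: FEGHAHHDC

Derivation:
Char 1 ('G'): step: R->3, L=1; G->plug->G->R->F->L->F->refl->H->L'->A->R'->F->plug->F
Char 2 ('F'): step: R->4, L=1; F->plug->F->R->E->L->G->refl->B->L'->H->R'->E->plug->E
Char 3 ('B'): step: R->5, L=1; B->plug->B->R->H->L->B->refl->G->L'->E->R'->G->plug->G
Char 4 ('C'): step: R->6, L=1; C->plug->C->R->F->L->F->refl->H->L'->A->R'->H->plug->H
Char 5 ('C'): step: R->7, L=1; C->plug->C->R->B->L->E->refl->C->L'->D->R'->A->plug->A
Char 6 ('C'): step: R->0, L->2 (L advanced); C->plug->C->R->H->L->G->refl->B->L'->C->R'->H->plug->H
Char 7 ('A'): step: R->1, L=2; A->plug->A->R->H->L->G->refl->B->L'->C->R'->H->plug->H
Char 8 ('G'): step: R->2, L=2; G->plug->G->R->B->L->C->refl->E->L'->E->R'->D->plug->D
Char 9 ('G'): step: R->3, L=2; G->plug->G->R->F->L->H->refl->F->L'->D->R'->C->plug->C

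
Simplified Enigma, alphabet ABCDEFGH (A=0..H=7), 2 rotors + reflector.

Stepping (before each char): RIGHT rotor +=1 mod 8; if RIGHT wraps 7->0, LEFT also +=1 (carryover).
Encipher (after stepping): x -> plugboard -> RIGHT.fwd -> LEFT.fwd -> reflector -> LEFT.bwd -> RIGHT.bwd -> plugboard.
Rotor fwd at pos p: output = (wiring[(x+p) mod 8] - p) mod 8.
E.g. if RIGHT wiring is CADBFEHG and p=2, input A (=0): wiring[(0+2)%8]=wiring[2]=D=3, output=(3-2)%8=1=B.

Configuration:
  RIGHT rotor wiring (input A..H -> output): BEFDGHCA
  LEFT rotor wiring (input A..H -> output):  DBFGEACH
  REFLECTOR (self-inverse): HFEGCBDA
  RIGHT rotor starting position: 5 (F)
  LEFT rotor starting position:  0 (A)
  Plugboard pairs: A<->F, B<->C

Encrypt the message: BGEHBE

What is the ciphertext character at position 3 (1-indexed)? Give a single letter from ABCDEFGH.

Char 1 ('B'): step: R->6, L=0; B->plug->C->R->D->L->G->refl->D->L'->A->R'->G->plug->G
Char 2 ('G'): step: R->7, L=0; G->plug->G->R->A->L->D->refl->G->L'->D->R'->H->plug->H
Char 3 ('E'): step: R->0, L->1 (L advanced); E->plug->E->R->G->L->G->refl->D->L'->D->R'->D->plug->D

D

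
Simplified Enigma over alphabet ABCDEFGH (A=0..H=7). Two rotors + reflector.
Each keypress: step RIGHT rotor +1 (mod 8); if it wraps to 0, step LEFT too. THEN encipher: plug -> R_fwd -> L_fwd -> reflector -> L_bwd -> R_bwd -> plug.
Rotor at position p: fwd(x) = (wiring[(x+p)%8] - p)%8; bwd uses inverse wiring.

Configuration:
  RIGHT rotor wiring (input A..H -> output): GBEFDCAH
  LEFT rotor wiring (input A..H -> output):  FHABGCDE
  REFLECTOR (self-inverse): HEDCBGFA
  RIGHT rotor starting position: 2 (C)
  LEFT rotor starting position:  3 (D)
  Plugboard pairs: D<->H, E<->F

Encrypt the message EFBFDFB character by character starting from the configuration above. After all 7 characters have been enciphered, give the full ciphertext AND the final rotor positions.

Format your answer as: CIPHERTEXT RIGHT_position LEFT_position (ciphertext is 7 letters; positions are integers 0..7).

Char 1 ('E'): step: R->3, L=3; E->plug->F->R->D->L->A->refl->H->L'->C->R'->A->plug->A
Char 2 ('F'): step: R->4, L=3; F->plug->E->R->C->L->H->refl->A->L'->D->R'->D->plug->H
Char 3 ('B'): step: R->5, L=3; B->plug->B->R->D->L->A->refl->H->L'->C->R'->C->plug->C
Char 4 ('F'): step: R->6, L=3; F->plug->E->R->G->L->E->refl->B->L'->E->R'->H->plug->D
Char 5 ('D'): step: R->7, L=3; D->plug->H->R->B->L->D->refl->C->L'->F->R'->D->plug->H
Char 6 ('F'): step: R->0, L->4 (L advanced); F->plug->E->R->D->L->A->refl->H->L'->C->R'->F->plug->E
Char 7 ('B'): step: R->1, L=4; B->plug->B->R->D->L->A->refl->H->L'->C->R'->D->plug->H
Final: ciphertext=AHCDHEH, RIGHT=1, LEFT=4

Answer: AHCDHEH 1 4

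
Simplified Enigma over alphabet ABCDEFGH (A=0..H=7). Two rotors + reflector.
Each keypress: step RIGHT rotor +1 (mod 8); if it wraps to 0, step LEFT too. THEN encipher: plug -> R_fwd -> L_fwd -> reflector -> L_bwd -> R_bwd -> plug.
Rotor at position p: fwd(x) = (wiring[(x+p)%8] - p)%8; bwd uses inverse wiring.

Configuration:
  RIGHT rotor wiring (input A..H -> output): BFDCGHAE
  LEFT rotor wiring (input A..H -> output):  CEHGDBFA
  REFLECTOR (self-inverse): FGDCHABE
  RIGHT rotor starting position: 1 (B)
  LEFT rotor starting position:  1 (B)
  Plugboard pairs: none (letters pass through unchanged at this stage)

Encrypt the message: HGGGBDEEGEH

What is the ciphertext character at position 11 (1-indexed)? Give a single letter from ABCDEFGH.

Char 1 ('H'): step: R->2, L=1; H->plug->H->R->D->L->C->refl->D->L'->A->R'->B->plug->B
Char 2 ('G'): step: R->3, L=1; G->plug->G->R->C->L->F->refl->A->L'->E->R'->C->plug->C
Char 3 ('G'): step: R->4, L=1; G->plug->G->R->H->L->B->refl->G->L'->B->R'->F->plug->F
Char 4 ('G'): step: R->5, L=1; G->plug->G->R->F->L->E->refl->H->L'->G->R'->F->plug->F
Char 5 ('B'): step: R->6, L=1; B->plug->B->R->G->L->H->refl->E->L'->F->R'->E->plug->E
Char 6 ('D'): step: R->7, L=1; D->plug->D->R->E->L->A->refl->F->L'->C->R'->B->plug->B
Char 7 ('E'): step: R->0, L->2 (L advanced); E->plug->E->R->G->L->A->refl->F->L'->A->R'->G->plug->G
Char 8 ('E'): step: R->1, L=2; E->plug->E->R->G->L->A->refl->F->L'->A->R'->H->plug->H
Char 9 ('G'): step: R->2, L=2; G->plug->G->R->H->L->C->refl->D->L'->E->R'->C->plug->C
Char 10 ('E'): step: R->3, L=2; E->plug->E->R->B->L->E->refl->H->L'->D->R'->B->plug->B
Char 11 ('H'): step: R->4, L=2; H->plug->H->R->G->L->A->refl->F->L'->A->R'->D->plug->D

D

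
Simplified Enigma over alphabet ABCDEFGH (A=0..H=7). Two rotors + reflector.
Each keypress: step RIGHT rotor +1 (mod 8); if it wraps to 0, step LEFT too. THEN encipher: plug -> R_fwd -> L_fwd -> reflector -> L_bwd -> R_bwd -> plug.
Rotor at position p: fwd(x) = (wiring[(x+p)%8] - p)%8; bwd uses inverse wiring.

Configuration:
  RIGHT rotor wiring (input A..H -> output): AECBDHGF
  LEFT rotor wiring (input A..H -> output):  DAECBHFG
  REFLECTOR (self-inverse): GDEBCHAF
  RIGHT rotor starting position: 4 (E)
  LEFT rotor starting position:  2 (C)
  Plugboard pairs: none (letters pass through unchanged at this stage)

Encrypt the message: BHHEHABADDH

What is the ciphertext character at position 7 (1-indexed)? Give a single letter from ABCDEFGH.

Char 1 ('B'): step: R->5, L=2; B->plug->B->R->B->L->A->refl->G->L'->H->R'->E->plug->E
Char 2 ('H'): step: R->6, L=2; H->plug->H->R->B->L->A->refl->G->L'->H->R'->B->plug->B
Char 3 ('H'): step: R->7, L=2; H->plug->H->R->H->L->G->refl->A->L'->B->R'->B->plug->B
Char 4 ('E'): step: R->0, L->3 (L advanced); E->plug->E->R->D->L->C->refl->E->L'->C->R'->C->plug->C
Char 5 ('H'): step: R->1, L=3; H->plug->H->R->H->L->B->refl->D->L'->E->R'->G->plug->G
Char 6 ('A'): step: R->2, L=3; A->plug->A->R->A->L->H->refl->F->L'->G->R'->G->plug->G
Char 7 ('B'): step: R->3, L=3; B->plug->B->R->A->L->H->refl->F->L'->G->R'->A->plug->A

A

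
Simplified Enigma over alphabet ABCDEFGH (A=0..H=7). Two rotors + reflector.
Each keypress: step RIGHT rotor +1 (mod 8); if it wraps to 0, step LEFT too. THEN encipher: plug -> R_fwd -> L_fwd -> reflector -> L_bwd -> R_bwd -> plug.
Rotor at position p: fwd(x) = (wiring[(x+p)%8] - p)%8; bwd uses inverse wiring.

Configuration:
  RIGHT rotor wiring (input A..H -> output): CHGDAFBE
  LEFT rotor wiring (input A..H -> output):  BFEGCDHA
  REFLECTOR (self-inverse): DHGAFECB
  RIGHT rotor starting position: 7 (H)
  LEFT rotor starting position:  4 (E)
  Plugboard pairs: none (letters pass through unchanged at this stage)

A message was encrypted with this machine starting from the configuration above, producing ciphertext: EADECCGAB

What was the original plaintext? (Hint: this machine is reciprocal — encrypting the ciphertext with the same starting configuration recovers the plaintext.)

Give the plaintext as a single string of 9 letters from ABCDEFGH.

Answer: GBEAEHCGC

Derivation:
Char 1 ('E'): step: R->0, L->5 (L advanced); E->plug->E->R->A->L->G->refl->C->L'->B->R'->G->plug->G
Char 2 ('A'): step: R->1, L=5; A->plug->A->R->G->L->B->refl->H->L'->F->R'->B->plug->B
Char 3 ('D'): step: R->2, L=5; D->plug->D->R->D->L->E->refl->F->L'->H->R'->E->plug->E
Char 4 ('E'): step: R->3, L=5; E->plug->E->R->B->L->C->refl->G->L'->A->R'->A->plug->A
Char 5 ('C'): step: R->4, L=5; C->plug->C->R->F->L->H->refl->B->L'->G->R'->E->plug->E
Char 6 ('C'): step: R->5, L=5; C->plug->C->R->H->L->F->refl->E->L'->D->R'->H->plug->H
Char 7 ('G'): step: R->6, L=5; G->plug->G->R->C->L->D->refl->A->L'->E->R'->C->plug->C
Char 8 ('A'): step: R->7, L=5; A->plug->A->R->F->L->H->refl->B->L'->G->R'->G->plug->G
Char 9 ('B'): step: R->0, L->6 (L advanced); B->plug->B->R->H->L->F->refl->E->L'->G->R'->C->plug->C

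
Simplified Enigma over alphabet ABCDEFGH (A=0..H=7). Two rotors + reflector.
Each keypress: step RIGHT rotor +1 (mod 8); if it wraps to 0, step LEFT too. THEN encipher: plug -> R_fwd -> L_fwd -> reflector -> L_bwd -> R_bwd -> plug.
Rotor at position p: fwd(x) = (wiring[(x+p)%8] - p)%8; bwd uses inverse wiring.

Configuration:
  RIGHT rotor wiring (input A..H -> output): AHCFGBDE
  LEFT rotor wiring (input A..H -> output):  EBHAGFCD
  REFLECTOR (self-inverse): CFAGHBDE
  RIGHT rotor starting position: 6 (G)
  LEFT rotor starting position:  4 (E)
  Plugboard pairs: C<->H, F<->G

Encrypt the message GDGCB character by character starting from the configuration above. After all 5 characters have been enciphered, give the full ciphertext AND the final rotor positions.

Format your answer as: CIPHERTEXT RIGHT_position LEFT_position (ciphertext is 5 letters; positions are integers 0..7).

Answer: DAAAF 3 5

Derivation:
Char 1 ('G'): step: R->7, L=4; G->plug->F->R->H->L->E->refl->H->L'->D->R'->D->plug->D
Char 2 ('D'): step: R->0, L->5 (L advanced); D->plug->D->R->F->L->C->refl->A->L'->A->R'->A->plug->A
Char 3 ('G'): step: R->1, L=5; G->plug->F->R->C->L->G->refl->D->L'->G->R'->A->plug->A
Char 4 ('C'): step: R->2, L=5; C->plug->H->R->F->L->C->refl->A->L'->A->R'->A->plug->A
Char 5 ('B'): step: R->3, L=5; B->plug->B->R->D->L->H->refl->E->L'->E->R'->G->plug->F
Final: ciphertext=DAAAF, RIGHT=3, LEFT=5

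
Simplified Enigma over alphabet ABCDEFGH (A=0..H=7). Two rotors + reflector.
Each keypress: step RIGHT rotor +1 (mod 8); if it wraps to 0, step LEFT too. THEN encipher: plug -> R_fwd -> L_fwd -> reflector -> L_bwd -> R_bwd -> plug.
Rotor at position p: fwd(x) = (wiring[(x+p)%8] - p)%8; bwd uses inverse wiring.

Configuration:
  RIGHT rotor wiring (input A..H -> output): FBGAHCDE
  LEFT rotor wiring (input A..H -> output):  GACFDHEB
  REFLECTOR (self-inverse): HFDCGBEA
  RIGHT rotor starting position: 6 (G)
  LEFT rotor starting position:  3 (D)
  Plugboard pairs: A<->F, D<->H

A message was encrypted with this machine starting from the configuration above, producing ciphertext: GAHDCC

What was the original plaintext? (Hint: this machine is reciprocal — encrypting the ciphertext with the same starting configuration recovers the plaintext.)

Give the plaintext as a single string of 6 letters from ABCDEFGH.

Char 1 ('G'): step: R->7, L=3; G->plug->G->R->D->L->B->refl->F->L'->G->R'->B->plug->B
Char 2 ('A'): step: R->0, L->4 (L advanced); A->plug->F->R->C->L->A->refl->H->L'->A->R'->D->plug->H
Char 3 ('H'): step: R->1, L=4; H->plug->D->R->G->L->G->refl->E->L'->F->R'->B->plug->B
Char 4 ('D'): step: R->2, L=4; D->plug->H->R->H->L->B->refl->F->L'->D->R'->G->plug->G
Char 5 ('C'): step: R->3, L=4; C->plug->C->R->H->L->B->refl->F->L'->D->R'->H->plug->D
Char 6 ('C'): step: R->4, L=4; C->plug->C->R->H->L->B->refl->F->L'->D->R'->A->plug->F

Answer: BHBGDF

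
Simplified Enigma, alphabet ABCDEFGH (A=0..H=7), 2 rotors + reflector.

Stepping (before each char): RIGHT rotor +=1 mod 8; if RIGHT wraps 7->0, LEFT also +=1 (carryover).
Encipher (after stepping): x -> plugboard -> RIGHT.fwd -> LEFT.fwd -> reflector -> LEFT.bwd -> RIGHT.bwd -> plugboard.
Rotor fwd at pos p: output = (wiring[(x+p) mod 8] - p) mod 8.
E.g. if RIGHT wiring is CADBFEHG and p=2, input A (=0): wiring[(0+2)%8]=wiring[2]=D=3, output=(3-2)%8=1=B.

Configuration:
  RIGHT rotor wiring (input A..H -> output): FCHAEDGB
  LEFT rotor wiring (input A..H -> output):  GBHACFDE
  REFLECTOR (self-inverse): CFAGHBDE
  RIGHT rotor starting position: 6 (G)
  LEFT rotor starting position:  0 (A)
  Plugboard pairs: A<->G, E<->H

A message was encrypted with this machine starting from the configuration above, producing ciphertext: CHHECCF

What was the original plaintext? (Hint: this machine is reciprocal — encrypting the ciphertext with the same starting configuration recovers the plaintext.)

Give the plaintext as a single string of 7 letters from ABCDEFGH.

Char 1 ('C'): step: R->7, L=0; C->plug->C->R->D->L->A->refl->C->L'->E->R'->G->plug->A
Char 2 ('H'): step: R->0, L->1 (L advanced); H->plug->E->R->E->L->E->refl->H->L'->C->R'->B->plug->B
Char 3 ('H'): step: R->1, L=1; H->plug->E->R->C->L->H->refl->E->L'->E->R'->H->plug->E
Char 4 ('E'): step: R->2, L=1; E->plug->H->R->A->L->A->refl->C->L'->F->R'->A->plug->G
Char 5 ('C'): step: R->3, L=1; C->plug->C->R->A->L->A->refl->C->L'->F->R'->A->plug->G
Char 6 ('C'): step: R->4, L=1; C->plug->C->R->C->L->H->refl->E->L'->E->R'->H->plug->E
Char 7 ('F'): step: R->5, L=1; F->plug->F->R->C->L->H->refl->E->L'->E->R'->C->plug->C

Answer: ABEGGEC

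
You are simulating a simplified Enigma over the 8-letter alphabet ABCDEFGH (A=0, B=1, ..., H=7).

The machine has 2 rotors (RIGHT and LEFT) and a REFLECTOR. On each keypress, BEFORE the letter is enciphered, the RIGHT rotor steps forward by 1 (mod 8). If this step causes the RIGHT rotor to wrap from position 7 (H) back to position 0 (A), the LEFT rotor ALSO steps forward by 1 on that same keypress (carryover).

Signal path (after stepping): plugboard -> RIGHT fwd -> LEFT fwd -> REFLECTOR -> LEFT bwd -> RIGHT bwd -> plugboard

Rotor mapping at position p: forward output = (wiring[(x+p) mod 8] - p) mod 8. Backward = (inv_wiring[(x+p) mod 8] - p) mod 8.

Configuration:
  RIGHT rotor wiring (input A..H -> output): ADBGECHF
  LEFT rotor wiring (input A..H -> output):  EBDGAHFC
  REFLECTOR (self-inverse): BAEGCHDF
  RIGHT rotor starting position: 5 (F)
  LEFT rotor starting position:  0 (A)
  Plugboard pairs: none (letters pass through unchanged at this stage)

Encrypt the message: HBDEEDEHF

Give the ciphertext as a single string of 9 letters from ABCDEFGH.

Answer: ACACHCFFG

Derivation:
Char 1 ('H'): step: R->6, L=0; H->plug->H->R->E->L->A->refl->B->L'->B->R'->A->plug->A
Char 2 ('B'): step: R->7, L=0; B->plug->B->R->B->L->B->refl->A->L'->E->R'->C->plug->C
Char 3 ('D'): step: R->0, L->1 (L advanced); D->plug->D->R->G->L->B->refl->A->L'->A->R'->A->plug->A
Char 4 ('E'): step: R->1, L=1; E->plug->E->R->B->L->C->refl->E->L'->F->R'->C->plug->C
Char 5 ('E'): step: R->2, L=1; E->plug->E->R->F->L->E->refl->C->L'->B->R'->H->plug->H
Char 6 ('D'): step: R->3, L=1; D->plug->D->R->E->L->G->refl->D->L'->H->R'->C->plug->C
Char 7 ('E'): step: R->4, L=1; E->plug->E->R->E->L->G->refl->D->L'->H->R'->F->plug->F
Char 8 ('H'): step: R->5, L=1; H->plug->H->R->H->L->D->refl->G->L'->E->R'->F->plug->F
Char 9 ('F'): step: R->6, L=1; F->plug->F->R->A->L->A->refl->B->L'->G->R'->G->plug->G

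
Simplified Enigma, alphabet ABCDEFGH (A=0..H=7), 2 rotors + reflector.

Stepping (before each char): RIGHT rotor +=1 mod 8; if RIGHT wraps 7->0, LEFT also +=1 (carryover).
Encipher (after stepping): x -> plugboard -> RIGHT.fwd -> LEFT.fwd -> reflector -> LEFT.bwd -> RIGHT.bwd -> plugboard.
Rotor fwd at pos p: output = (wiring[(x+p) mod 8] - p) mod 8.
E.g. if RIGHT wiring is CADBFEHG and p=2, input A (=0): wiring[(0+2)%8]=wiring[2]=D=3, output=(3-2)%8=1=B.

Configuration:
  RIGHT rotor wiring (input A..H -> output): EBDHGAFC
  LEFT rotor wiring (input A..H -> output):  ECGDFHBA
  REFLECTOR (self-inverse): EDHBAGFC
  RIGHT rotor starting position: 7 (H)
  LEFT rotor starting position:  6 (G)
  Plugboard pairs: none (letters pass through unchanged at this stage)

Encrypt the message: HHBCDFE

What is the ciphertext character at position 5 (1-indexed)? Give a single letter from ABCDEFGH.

Char 1 ('H'): step: R->0, L->7 (L advanced); H->plug->H->R->C->L->D->refl->B->L'->A->R'->F->plug->F
Char 2 ('H'): step: R->1, L=7; H->plug->H->R->D->L->H->refl->C->L'->H->R'->E->plug->E
Char 3 ('B'): step: R->2, L=7; B->plug->B->R->F->L->G->refl->F->L'->B->R'->A->plug->A
Char 4 ('C'): step: R->3, L=7; C->plug->C->R->F->L->G->refl->F->L'->B->R'->F->plug->F
Char 5 ('D'): step: R->4, L=7; D->plug->D->R->G->L->A->refl->E->L'->E->R'->B->plug->B

B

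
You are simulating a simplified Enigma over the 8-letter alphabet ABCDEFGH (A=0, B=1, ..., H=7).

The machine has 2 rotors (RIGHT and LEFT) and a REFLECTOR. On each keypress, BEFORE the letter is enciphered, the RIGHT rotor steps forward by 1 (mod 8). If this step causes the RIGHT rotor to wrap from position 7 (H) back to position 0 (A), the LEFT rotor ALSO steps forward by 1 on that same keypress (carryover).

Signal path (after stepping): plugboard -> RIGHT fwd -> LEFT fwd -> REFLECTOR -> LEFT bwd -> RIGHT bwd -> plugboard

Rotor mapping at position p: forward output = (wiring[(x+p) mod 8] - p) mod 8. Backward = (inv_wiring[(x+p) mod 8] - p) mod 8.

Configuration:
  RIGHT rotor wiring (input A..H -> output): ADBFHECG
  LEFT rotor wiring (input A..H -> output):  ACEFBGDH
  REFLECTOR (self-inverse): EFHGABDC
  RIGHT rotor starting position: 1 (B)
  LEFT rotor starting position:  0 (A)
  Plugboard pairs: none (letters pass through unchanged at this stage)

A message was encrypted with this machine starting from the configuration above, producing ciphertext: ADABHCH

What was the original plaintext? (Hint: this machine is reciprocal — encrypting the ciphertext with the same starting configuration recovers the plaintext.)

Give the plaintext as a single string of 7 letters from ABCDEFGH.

Char 1 ('A'): step: R->2, L=0; A->plug->A->R->H->L->H->refl->C->L'->B->R'->H->plug->H
Char 2 ('D'): step: R->3, L=0; D->plug->D->R->H->L->H->refl->C->L'->B->R'->C->plug->C
Char 3 ('A'): step: R->4, L=0; A->plug->A->R->D->L->F->refl->B->L'->E->R'->E->plug->E
Char 4 ('B'): step: R->5, L=0; B->plug->B->R->F->L->G->refl->D->L'->G->R'->E->plug->E
Char 5 ('H'): step: R->6, L=0; H->plug->H->R->G->L->D->refl->G->L'->F->R'->D->plug->D
Char 6 ('C'): step: R->7, L=0; C->plug->C->R->E->L->B->refl->F->L'->D->R'->H->plug->H
Char 7 ('H'): step: R->0, L->1 (L advanced); H->plug->H->R->G->L->G->refl->D->L'->B->R'->C->plug->C

Answer: HCEEDHC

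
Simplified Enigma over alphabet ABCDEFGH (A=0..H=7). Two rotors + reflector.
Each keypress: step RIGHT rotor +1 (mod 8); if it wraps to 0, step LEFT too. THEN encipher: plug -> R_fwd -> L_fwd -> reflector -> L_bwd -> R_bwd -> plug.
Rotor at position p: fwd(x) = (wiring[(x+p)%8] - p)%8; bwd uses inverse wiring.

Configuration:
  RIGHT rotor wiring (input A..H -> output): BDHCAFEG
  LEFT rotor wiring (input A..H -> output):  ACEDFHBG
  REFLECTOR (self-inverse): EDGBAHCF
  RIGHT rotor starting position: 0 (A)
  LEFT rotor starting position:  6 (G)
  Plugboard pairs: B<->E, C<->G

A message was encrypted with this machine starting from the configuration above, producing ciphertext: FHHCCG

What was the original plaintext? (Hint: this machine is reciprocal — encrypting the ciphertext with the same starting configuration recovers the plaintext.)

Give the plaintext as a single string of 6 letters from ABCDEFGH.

Answer: GDGEBB

Derivation:
Char 1 ('F'): step: R->1, L=6; F->plug->F->R->D->L->E->refl->A->L'->B->R'->C->plug->G
Char 2 ('H'): step: R->2, L=6; H->plug->H->R->B->L->A->refl->E->L'->D->R'->D->plug->D
Char 3 ('H'): step: R->3, L=6; H->plug->H->R->E->L->G->refl->C->L'->C->R'->C->plug->G
Char 4 ('C'): step: R->4, L=6; C->plug->G->R->D->L->E->refl->A->L'->B->R'->B->plug->E
Char 5 ('C'): step: R->5, L=6; C->plug->G->R->F->L->F->refl->H->L'->G->R'->E->plug->B
Char 6 ('G'): step: R->6, L=6; G->plug->C->R->D->L->E->refl->A->L'->B->R'->E->plug->B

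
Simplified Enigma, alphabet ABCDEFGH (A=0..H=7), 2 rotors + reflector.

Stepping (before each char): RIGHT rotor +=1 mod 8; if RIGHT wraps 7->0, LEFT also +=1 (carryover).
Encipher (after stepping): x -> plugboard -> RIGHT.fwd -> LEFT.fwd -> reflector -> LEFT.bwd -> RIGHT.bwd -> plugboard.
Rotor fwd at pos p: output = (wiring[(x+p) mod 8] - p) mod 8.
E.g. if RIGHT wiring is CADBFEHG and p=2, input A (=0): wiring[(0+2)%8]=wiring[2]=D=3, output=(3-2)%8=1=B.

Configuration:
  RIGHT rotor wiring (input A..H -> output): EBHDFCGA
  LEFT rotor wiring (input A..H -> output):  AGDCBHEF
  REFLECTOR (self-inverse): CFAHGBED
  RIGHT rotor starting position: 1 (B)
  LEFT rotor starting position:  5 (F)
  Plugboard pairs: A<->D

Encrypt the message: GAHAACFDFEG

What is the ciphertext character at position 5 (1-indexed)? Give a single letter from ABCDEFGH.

Char 1 ('G'): step: R->2, L=5; G->plug->G->R->C->L->A->refl->C->L'->A->R'->D->plug->A
Char 2 ('A'): step: R->3, L=5; A->plug->D->R->D->L->D->refl->H->L'->B->R'->F->plug->F
Char 3 ('H'): step: R->4, L=5; H->plug->H->R->H->L->E->refl->G->L'->F->R'->F->plug->F
Char 4 ('A'): step: R->5, L=5; A->plug->D->R->H->L->E->refl->G->L'->F->R'->A->plug->D
Char 5 ('A'): step: R->6, L=5; A->plug->D->R->D->L->D->refl->H->L'->B->R'->E->plug->E

E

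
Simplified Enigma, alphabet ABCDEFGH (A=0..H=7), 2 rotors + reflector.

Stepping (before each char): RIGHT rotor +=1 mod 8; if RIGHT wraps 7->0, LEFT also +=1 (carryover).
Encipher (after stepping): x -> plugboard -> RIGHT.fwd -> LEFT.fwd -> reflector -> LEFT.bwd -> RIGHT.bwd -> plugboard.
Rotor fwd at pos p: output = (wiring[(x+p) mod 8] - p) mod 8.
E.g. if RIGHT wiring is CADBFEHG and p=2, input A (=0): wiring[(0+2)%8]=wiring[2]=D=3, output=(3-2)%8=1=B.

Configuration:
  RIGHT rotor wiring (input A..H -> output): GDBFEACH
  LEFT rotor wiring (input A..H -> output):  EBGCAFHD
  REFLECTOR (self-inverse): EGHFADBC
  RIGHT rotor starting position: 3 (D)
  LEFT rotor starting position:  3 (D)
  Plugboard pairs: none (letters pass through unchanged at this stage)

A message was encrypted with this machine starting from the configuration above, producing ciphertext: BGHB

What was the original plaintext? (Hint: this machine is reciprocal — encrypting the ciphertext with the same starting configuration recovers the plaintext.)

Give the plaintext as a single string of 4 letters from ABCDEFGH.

Answer: DCCG

Derivation:
Char 1 ('B'): step: R->4, L=3; B->plug->B->R->E->L->A->refl->E->L'->D->R'->D->plug->D
Char 2 ('G'): step: R->5, L=3; G->plug->G->R->A->L->H->refl->C->L'->C->R'->C->plug->C
Char 3 ('H'): step: R->6, L=3; H->plug->H->R->C->L->C->refl->H->L'->A->R'->C->plug->C
Char 4 ('B'): step: R->7, L=3; B->plug->B->R->H->L->D->refl->F->L'->B->R'->G->plug->G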